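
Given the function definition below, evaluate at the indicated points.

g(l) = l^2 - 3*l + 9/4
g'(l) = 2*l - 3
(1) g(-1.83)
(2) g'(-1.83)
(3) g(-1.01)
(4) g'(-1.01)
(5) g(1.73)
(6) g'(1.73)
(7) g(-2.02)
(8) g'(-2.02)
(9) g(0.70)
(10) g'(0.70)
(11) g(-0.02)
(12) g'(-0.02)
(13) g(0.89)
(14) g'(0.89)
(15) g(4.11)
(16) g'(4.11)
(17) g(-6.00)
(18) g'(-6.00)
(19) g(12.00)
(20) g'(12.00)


(1) = 11.09
(2) = -6.66
(3) = 6.30
(4) = -5.02
(5) = 0.05
(6) = 0.46
(7) = 12.39
(8) = -7.04
(9) = 0.64
(10) = -1.60
(11) = 2.31
(12) = -3.04
(13) = 0.37
(14) = -1.22
(15) = 6.81
(16) = 5.22
(17) = 56.25
(18) = -15.00
(19) = 110.25
(20) = 21.00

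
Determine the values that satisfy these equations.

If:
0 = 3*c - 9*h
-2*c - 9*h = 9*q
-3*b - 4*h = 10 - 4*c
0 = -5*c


Then:
b = -10/3
c = 0
h = 0
q = 0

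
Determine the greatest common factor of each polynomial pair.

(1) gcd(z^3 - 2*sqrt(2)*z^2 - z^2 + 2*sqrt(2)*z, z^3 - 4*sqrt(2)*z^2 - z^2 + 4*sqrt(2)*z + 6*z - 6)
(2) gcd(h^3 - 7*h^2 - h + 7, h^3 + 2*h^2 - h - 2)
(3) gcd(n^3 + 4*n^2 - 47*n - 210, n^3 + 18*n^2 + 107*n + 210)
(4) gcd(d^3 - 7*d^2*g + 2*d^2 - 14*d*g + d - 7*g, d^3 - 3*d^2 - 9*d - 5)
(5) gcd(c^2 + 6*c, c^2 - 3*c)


(1) = z - 1
(2) = h^2 - 1
(3) = gcd((n - 7)*(n + 5)*(n + 6), (n + 5)*(n + 6)*(n + 7)) = n^2 + 11*n + 30
(4) = d^2 + 2*d + 1
(5) = c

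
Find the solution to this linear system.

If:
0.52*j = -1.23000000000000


Then:
j = -2.37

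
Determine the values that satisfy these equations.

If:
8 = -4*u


Then:
u = -2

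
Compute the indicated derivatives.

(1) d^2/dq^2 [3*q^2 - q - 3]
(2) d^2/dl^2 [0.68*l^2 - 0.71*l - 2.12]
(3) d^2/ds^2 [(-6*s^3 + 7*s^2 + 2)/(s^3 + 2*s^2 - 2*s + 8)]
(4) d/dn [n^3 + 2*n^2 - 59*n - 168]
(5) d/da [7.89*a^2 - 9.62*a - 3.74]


(1) = 6
(2) = 1.36000000000000
(3) = 2*(19*s^6 - 36*s^5 + 342*s^4 - 260*s^3 - 36*s^2 - 1224*s + 424)/(s^9 + 6*s^8 + 6*s^7 + 8*s^6 + 84*s^5 + 24*s^4 - 8*s^3 + 480*s^2 - 384*s + 512)
(4) = 3*n^2 + 4*n - 59
(5) = 15.78*a - 9.62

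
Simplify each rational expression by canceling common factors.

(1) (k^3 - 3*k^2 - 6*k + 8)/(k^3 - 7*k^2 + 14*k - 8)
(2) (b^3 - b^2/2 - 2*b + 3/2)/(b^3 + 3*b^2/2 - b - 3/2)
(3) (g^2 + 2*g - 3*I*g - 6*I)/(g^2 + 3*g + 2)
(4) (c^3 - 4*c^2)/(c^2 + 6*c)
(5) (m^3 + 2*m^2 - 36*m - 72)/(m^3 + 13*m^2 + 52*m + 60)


(1) = (k + 2)/(k - 2)
(2) = (b - 1)/(b + 1)
(3) = (g - 3*I)/(g + 1)
(4) = (c^2 - 4*c)/(c + 6)
(5) = (m - 6)/(m + 5)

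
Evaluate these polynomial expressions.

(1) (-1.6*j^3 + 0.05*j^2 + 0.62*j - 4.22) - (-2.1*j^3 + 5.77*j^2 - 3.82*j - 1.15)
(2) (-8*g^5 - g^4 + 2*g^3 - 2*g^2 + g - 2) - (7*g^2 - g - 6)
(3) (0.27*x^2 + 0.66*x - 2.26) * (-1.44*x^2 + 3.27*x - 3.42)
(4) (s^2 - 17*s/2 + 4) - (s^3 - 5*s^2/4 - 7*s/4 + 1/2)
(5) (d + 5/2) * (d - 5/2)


(1) = 0.5*j^3 - 5.72*j^2 + 4.44*j - 3.07
(2) = -8*g^5 - g^4 + 2*g^3 - 9*g^2 + 2*g + 4
(3) = -0.3888*x^4 - 0.0675*x^3 + 4.4892*x^2 - 9.6474*x + 7.7292
(4) = -s^3 + 9*s^2/4 - 27*s/4 + 7/2
(5) = d^2 - 25/4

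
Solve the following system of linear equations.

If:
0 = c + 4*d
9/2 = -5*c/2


Then:
c = -9/5
d = 9/20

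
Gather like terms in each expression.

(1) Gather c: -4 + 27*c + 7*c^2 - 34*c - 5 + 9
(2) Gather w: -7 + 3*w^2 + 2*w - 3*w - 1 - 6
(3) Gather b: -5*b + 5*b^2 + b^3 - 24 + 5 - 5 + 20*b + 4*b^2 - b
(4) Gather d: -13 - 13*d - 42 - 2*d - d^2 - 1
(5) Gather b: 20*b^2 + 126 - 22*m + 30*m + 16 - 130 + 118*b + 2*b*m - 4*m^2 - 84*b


(1) = 7*c^2 - 7*c
(2) = 3*w^2 - w - 14
(3) = b^3 + 9*b^2 + 14*b - 24
(4) = -d^2 - 15*d - 56
(5) = 20*b^2 + b*(2*m + 34) - 4*m^2 + 8*m + 12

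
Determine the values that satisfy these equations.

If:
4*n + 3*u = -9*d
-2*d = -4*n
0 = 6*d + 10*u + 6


Then:
d = 9/46
n = 9/92
u = -33/46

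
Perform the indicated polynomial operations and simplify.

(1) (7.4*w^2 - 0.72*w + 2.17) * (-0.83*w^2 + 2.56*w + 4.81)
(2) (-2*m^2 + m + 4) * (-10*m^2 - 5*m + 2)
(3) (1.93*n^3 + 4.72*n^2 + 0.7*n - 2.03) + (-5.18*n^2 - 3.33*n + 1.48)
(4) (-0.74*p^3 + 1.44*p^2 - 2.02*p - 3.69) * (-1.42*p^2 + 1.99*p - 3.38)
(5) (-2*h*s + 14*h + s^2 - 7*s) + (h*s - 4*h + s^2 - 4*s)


(1) = -6.142*w^4 + 19.5416*w^3 + 31.9497*w^2 + 2.092*w + 10.4377
(2) = 20*m^4 - 49*m^2 - 18*m + 8
(3) = 1.93*n^3 - 0.46*n^2 - 2.63*n - 0.55
(4) = 1.0508*p^5 - 3.5174*p^4 + 8.2352*p^3 - 3.6472*p^2 - 0.5155*p + 12.4722
(5) = -h*s + 10*h + 2*s^2 - 11*s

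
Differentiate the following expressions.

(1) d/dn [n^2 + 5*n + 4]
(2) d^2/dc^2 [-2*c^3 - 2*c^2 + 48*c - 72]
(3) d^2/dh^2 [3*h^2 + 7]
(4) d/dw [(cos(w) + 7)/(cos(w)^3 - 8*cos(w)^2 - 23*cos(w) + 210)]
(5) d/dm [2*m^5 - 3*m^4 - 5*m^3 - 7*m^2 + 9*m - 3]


(1) = 2*n + 5
(2) = -12*c - 4
(3) = 6
(4) = (-221*cos(w) + 13*cos(2*w) + cos(3*w) - 729)*sin(w)/(2*(cos(w)^3 - 8*cos(w)^2 - 23*cos(w) + 210)^2)
(5) = 10*m^4 - 12*m^3 - 15*m^2 - 14*m + 9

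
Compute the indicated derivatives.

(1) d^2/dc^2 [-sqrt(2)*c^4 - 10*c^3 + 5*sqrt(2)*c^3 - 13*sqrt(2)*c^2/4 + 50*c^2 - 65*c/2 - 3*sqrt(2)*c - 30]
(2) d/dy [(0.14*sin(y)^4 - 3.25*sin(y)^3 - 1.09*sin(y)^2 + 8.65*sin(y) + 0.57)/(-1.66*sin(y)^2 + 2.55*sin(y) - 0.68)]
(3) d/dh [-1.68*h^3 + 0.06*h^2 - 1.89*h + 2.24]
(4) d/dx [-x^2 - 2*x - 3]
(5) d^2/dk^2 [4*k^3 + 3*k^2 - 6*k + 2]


(1) = -12*sqrt(2)*c^2 - 60*c + 30*sqrt(2)*c - 13*sqrt(2)/2 + 100
(2) = (-0.4648*sin(y)^5 + 6.466*sin(y)^4 - 16.9558*sin(y)^3 + 18.2095*sin(y)^2 + 3.3748*sin(y) - 7.3355)*cos(y)/(2.7556*sin(y)^4 - 8.466*sin(y)^3 + 8.7601*sin(y)^2 - 3.468*sin(y) + 0.4624)
(3) = -5.04*h^2 + 0.12*h - 1.89
(4) = -2*x - 2
(5) = 24*k + 6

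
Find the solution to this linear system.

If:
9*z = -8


Then:
z = -8/9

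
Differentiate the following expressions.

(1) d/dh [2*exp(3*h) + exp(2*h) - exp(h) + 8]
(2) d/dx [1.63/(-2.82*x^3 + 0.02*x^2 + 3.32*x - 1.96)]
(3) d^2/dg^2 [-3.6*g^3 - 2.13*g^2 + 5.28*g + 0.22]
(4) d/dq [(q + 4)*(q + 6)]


(1) = (6*exp(2*h) + 2*exp(h) - 1)*exp(h)
(2) = (13.7898*x^2 - 0.0652*x - 5.4116)/(2.82*x^3 - 0.02*x^2 - 3.32*x + 1.96)^2
(3) = -21.6*g - 4.26
(4) = 2*q + 10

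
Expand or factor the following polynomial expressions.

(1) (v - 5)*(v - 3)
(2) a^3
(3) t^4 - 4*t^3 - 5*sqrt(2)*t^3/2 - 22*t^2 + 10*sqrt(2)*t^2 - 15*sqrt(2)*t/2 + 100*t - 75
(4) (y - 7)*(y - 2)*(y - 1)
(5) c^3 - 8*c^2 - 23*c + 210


(1) = v^2 - 8*v + 15
(2) = a^3
(3) = (t - 3)*(t - 1)*(t - 5*sqrt(2))*(t + 5*sqrt(2)/2)
(4) = y^3 - 10*y^2 + 23*y - 14
(5) = (c - 7)*(c - 6)*(c + 5)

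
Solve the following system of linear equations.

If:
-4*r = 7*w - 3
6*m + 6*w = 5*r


Then:
m = 5/8 - 59*w/24
r = 3/4 - 7*w/4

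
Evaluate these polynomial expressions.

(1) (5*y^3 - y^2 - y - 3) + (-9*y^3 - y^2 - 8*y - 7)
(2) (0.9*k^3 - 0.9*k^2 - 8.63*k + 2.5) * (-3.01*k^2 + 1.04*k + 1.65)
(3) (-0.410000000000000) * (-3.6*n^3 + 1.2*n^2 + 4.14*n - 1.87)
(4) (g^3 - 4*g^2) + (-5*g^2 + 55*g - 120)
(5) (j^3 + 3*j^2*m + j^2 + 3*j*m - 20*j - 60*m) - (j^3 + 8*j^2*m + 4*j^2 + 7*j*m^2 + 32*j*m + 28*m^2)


(1) = -4*y^3 - 2*y^2 - 9*y - 10
(2) = -2.709*k^5 + 3.645*k^4 + 26.5253*k^3 - 17.9852*k^2 - 11.6395*k + 4.125
(3) = 1.476*n^3 - 0.492*n^2 - 1.6974*n + 0.7667
(4) = g^3 - 9*g^2 + 55*g - 120
(5) = -5*j^2*m - 3*j^2 - 7*j*m^2 - 29*j*m - 20*j - 28*m^2 - 60*m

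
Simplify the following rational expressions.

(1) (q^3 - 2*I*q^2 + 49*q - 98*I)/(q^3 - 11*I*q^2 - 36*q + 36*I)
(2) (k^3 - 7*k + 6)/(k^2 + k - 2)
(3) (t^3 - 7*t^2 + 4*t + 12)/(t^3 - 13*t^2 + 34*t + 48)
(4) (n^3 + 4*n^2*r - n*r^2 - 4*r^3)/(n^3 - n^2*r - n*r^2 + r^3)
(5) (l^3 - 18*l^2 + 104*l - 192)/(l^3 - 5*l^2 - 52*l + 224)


(1) = (q^2 + 49)/(q^2 - 9*I*q - 18)
(2) = (k^2 + k - 6)/(k + 2)
(3) = (t - 2)/(t - 8)
(4) = (-n - 4*r)/(-n + r)
(5) = (l - 6)/(l + 7)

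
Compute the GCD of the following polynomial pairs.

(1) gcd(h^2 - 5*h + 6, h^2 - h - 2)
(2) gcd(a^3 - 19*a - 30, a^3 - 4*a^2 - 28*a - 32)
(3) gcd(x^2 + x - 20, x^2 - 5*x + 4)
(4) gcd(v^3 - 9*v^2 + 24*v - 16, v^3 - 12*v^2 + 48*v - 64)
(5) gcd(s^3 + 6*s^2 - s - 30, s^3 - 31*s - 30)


(1) = h - 2
(2) = a + 2
(3) = x - 4
(4) = v^2 - 8*v + 16
(5) = gcd((s - 2)*(s + 3)*(s + 5), (s - 6)*(s + 1)*(s + 5)) = s + 5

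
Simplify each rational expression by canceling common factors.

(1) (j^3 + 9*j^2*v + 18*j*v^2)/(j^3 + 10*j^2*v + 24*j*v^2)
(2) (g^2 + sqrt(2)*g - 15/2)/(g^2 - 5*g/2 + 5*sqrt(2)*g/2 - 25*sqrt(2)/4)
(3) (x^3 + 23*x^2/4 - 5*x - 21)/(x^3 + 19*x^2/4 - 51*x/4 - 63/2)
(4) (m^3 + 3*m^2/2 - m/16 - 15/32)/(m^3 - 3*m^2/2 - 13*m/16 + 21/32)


(1) = (j + 3*v)/(j + 4*v)
(2) = (8*g - 12*sqrt(2))/(8*g - 20)
(3) = (x - 2)/(x - 3)
(4) = (4*m + 5)/(4*m - 7)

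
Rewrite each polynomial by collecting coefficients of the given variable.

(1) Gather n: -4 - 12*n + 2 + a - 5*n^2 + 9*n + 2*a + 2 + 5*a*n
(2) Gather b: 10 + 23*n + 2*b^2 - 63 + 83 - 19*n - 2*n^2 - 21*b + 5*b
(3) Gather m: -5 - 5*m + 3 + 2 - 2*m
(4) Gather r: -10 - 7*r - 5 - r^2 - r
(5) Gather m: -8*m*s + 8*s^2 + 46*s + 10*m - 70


(1) = 3*a - 5*n^2 + n*(5*a - 3)
(2) = 2*b^2 - 16*b - 2*n^2 + 4*n + 30
(3) = -7*m
(4) = -r^2 - 8*r - 15
(5) = m*(10 - 8*s) + 8*s^2 + 46*s - 70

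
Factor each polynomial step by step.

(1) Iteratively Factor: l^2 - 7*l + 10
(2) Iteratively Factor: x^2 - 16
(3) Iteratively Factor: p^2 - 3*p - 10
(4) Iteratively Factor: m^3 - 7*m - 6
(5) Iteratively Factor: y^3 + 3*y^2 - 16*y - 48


(1) = (l - 2)*(l - 5)
(2) = (x + 4)*(x - 4)
(3) = (p + 2)*(p - 5)
(4) = (m + 1)*(m^2 - m - 6) = (m - 3)*(m + 1)*(m + 2)
(5) = (y + 3)*(y^2 - 16) = (y + 3)*(y + 4)*(y - 4)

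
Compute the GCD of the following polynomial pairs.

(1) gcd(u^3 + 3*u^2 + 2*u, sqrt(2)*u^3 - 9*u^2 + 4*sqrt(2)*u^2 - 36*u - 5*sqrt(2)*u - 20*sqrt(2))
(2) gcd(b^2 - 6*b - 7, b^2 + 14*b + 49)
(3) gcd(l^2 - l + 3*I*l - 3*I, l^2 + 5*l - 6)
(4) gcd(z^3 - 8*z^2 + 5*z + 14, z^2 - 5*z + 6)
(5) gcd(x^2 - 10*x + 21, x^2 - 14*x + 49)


(1) = 1
(2) = 1
(3) = gcd((l - 1)*(l + 3*I), (l - 1)*(l + 6)) = l - 1
(4) = gcd((z - 7)*(z - 2)*(z + 1), (z - 3)*(z - 2)) = z - 2
(5) = gcd((x - 7)*(x - 3), (x - 7)^2) = x - 7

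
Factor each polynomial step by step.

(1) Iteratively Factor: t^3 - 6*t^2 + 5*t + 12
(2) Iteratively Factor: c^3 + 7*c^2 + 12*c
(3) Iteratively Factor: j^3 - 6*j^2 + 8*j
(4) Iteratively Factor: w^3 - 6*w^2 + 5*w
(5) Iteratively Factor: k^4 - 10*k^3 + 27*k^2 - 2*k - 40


(1) = (t + 1)*(t^2 - 7*t + 12) = (t - 4)*(t + 1)*(t - 3)
(2) = (c + 4)*(c^2 + 3*c) = c*(c + 4)*(c + 3)
(3) = (j - 4)*(j^2 - 2*j) = j*(j - 4)*(j - 2)
(4) = (w - 1)*(w^2 - 5*w) = (w - 5)*(w - 1)*(w)
(5) = (k - 4)*(k^3 - 6*k^2 + 3*k + 10) = (k - 4)*(k + 1)*(k^2 - 7*k + 10) = (k - 5)*(k - 4)*(k + 1)*(k - 2)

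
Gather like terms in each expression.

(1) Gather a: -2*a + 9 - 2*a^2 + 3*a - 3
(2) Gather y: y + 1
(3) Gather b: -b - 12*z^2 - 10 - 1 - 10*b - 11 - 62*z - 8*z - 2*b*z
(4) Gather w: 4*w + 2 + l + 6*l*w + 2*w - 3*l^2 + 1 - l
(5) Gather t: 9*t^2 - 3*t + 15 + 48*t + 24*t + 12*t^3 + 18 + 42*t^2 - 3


(1) = -2*a^2 + a + 6
(2) = y + 1
(3) = b*(-2*z - 11) - 12*z^2 - 70*z - 22
(4) = -3*l^2 + w*(6*l + 6) + 3
(5) = 12*t^3 + 51*t^2 + 69*t + 30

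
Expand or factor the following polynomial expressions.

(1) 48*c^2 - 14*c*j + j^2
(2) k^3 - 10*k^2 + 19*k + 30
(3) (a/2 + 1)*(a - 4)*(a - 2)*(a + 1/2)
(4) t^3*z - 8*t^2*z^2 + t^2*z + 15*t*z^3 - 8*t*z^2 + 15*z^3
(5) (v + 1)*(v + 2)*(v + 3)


(1) = (-8*c + j)*(-6*c + j)
(2) = (k - 6)*(k - 5)*(k + 1)
(3) = a^4/2 - 7*a^3/4 - 3*a^2 + 7*a + 4
(4) = (t - 5*z)*(t - 3*z)*(t*z + z)
(5) = v^3 + 6*v^2 + 11*v + 6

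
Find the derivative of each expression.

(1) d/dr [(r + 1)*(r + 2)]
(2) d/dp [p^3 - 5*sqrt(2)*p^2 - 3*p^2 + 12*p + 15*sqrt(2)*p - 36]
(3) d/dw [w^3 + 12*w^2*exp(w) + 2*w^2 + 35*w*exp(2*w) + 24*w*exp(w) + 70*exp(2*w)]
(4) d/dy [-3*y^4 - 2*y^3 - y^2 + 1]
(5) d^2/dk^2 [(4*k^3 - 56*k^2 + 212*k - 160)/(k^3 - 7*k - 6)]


(1) = 2*r + 3
(2) = 3*p^2 - 10*sqrt(2)*p - 6*p + 12 + 15*sqrt(2)
(3) = 12*w^2*exp(w) + 3*w^2 + 70*w*exp(2*w) + 48*w*exp(w) + 4*w + 175*exp(2*w) + 24*exp(w)
(4) = 2*y*(-6*y^2 - 3*y - 1)
(5) = 16*(-7*k^6 + 90*k^5 - 249*k^4 - 84*k^3 + 1437*k^2 - 306*k - 2345)/(k^9 - 21*k^7 - 18*k^6 + 147*k^5 + 252*k^4 - 235*k^3 - 882*k^2 - 756*k - 216)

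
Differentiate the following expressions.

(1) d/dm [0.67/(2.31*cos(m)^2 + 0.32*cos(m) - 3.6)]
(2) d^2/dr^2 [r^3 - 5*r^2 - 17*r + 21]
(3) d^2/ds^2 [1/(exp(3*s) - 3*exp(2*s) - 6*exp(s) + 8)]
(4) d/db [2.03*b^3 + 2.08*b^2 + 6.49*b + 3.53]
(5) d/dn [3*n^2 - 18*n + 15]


(1) = (3.0954*cos(m) + 0.2144)*sin(m)/(2.31*cos(m)^2 + 0.32*cos(m) - 3.6)^2
(2) = 6*r - 10
(3) = 3*((-3*exp(2*s) + 4*exp(s) + 2)*(exp(3*s) - 3*exp(2*s) - 6*exp(s) + 8) + 6*(-exp(2*s) + 2*exp(s) + 2)^2*exp(s))*exp(s)/(exp(3*s) - 3*exp(2*s) - 6*exp(s) + 8)^3
(4) = 6.09*b^2 + 4.16*b + 6.49
(5) = 6*n - 18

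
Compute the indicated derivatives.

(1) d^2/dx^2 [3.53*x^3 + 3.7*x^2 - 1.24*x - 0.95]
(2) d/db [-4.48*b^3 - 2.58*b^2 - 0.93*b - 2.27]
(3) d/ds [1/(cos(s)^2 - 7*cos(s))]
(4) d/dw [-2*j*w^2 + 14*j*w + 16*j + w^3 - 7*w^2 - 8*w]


(1) = 21.18*x + 7.4
(2) = -13.44*b^2 - 5.16*b - 0.93
(3) = (2*cos(s) - 7)*sin(s)/((cos(s) - 7)^2*cos(s)^2)
(4) = -4*j*w + 14*j + 3*w^2 - 14*w - 8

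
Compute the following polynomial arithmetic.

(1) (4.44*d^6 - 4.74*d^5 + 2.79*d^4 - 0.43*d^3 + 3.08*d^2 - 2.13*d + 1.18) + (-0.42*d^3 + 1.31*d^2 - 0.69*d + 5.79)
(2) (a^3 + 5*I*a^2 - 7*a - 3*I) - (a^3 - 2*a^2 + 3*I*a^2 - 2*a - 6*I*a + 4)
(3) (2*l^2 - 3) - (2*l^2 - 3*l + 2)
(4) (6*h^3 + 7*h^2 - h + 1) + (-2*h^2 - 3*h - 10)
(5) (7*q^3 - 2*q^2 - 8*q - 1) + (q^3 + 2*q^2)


(1) = 4.44*d^6 - 4.74*d^5 + 2.79*d^4 - 0.85*d^3 + 4.39*d^2 - 2.82*d + 6.97
(2) = 2*a^2 + 2*I*a^2 - 5*a + 6*I*a - 4 - 3*I
(3) = 3*l - 5
(4) = 6*h^3 + 5*h^2 - 4*h - 9
(5) = 8*q^3 - 8*q - 1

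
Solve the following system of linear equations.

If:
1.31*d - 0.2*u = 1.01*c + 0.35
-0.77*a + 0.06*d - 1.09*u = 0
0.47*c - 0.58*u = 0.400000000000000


Then:
a = 0.0719485159959417 - 1.32954993682621*u
c = 1.23404255319149*u + 0.851063829787234
d = 1.10410914406367*u + 0.923339288614585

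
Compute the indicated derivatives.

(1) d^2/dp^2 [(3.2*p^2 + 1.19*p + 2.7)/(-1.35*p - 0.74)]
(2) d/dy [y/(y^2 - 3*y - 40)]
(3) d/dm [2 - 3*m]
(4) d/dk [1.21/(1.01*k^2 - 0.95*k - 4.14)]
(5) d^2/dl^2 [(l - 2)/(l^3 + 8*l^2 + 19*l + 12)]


(1) = -10.96852/(2.460375*p^3 + 4.04595*p^2 + 2.21778*p + 0.405224)
(2) = (y^2 - y*(2*y - 3) - 3*y - 40)/(-y^2 + 3*y + 40)^2
(3) = -3
(4) = (1.1495 - 2.4442*k)/(-1.01*k^2 + 0.95*k + 4.14)^2
(5) = 2*((l - 2)*(3*l^2 + 16*l + 19)^2 - (3*l^2 + 16*l + (l - 2)*(3*l + 8) + 19)*(l^3 + 8*l^2 + 19*l + 12))/(l^3 + 8*l^2 + 19*l + 12)^3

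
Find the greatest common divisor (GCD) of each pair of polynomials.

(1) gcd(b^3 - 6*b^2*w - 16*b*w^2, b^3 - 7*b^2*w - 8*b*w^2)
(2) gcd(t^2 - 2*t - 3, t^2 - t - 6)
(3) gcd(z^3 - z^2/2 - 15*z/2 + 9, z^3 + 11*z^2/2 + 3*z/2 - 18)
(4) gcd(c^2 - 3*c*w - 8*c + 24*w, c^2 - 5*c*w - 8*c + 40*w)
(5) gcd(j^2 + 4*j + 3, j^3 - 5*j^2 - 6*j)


(1) = gcd(b*(b - 8*w)*(b + 2*w), b*(b - 8*w)*(b + w)) = -b^2 + 8*b*w
(2) = t - 3
(3) = gcd((z - 2)*(z - 3/2)*(z + 3), (z - 3/2)*(z + 3)*(z + 4)) = z^2 + 3*z/2 - 9/2
(4) = c - 8
(5) = gcd((j + 1)*(j + 3), j*(j - 6)*(j + 1)) = j + 1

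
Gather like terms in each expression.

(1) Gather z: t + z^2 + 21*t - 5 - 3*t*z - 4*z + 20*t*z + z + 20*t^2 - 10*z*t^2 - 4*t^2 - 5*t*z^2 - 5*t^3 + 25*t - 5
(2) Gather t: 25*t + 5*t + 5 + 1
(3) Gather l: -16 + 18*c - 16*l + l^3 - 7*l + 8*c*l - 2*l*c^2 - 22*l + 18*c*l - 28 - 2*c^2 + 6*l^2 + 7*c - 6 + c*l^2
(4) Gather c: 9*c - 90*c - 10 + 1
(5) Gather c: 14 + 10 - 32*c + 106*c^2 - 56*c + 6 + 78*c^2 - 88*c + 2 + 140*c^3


(1) = -5*t^3 + 16*t^2 + 47*t + z^2*(1 - 5*t) + z*(-10*t^2 + 17*t - 3) - 10
(2) = 30*t + 6
(3) = -2*c^2 + 25*c + l^3 + l^2*(c + 6) + l*(-2*c^2 + 26*c - 45) - 50
(4) = -81*c - 9
(5) = 140*c^3 + 184*c^2 - 176*c + 32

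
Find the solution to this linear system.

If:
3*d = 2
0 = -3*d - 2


Then:
No Solution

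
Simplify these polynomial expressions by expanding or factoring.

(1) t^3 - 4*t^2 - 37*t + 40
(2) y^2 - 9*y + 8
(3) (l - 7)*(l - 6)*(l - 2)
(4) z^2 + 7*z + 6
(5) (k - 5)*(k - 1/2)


(1) = (t - 8)*(t - 1)*(t + 5)
(2) = (y - 8)*(y - 1)
(3) = l^3 - 15*l^2 + 68*l - 84
(4) = (z + 1)*(z + 6)
(5) = k^2 - 11*k/2 + 5/2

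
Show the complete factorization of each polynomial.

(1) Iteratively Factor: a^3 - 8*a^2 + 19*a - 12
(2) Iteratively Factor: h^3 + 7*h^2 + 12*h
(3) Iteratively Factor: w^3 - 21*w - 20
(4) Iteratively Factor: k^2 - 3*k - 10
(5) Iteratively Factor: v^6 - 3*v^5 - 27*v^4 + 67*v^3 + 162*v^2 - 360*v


(1) = (a - 1)*(a^2 - 7*a + 12) = (a - 4)*(a - 1)*(a - 3)
(2) = (h)*(h^2 + 7*h + 12) = h*(h + 4)*(h + 3)
(3) = (w - 5)*(w^2 + 5*w + 4) = (w - 5)*(w + 4)*(w + 1)
(4) = (k - 5)*(k + 2)
(5) = (v)*(v^5 - 3*v^4 - 27*v^3 + 67*v^2 + 162*v - 360) = v*(v + 3)*(v^4 - 6*v^3 - 9*v^2 + 94*v - 120) = v*(v - 2)*(v + 3)*(v^3 - 4*v^2 - 17*v + 60) = v*(v - 2)*(v + 3)*(v + 4)*(v^2 - 8*v + 15) = v*(v - 5)*(v - 2)*(v + 3)*(v + 4)*(v - 3)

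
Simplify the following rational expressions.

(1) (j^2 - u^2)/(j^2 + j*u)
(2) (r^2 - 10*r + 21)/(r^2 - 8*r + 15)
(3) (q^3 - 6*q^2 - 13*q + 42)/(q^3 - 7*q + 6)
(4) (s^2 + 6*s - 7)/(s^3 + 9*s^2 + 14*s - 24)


(1) = (j - u)/j
(2) = (r - 7)/(r - 5)
(3) = (q - 7)/(q - 1)
(4) = (s + 7)/(s^2 + 10*s + 24)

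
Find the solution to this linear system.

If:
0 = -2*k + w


Then:
k = w/2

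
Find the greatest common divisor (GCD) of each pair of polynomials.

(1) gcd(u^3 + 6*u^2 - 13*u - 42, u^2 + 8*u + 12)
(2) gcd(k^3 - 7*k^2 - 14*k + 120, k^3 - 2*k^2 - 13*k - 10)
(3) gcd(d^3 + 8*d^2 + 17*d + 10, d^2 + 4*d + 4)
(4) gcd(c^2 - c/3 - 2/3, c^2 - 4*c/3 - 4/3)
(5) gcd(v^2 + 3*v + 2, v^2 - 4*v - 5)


(1) = u + 2
(2) = gcd((k - 6)*(k - 5)*(k + 4), (k - 5)*(k + 1)*(k + 2)) = k - 5
(3) = d + 2
(4) = c + 2/3
(5) = v + 1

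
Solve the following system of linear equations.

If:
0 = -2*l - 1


Then:
l = -1/2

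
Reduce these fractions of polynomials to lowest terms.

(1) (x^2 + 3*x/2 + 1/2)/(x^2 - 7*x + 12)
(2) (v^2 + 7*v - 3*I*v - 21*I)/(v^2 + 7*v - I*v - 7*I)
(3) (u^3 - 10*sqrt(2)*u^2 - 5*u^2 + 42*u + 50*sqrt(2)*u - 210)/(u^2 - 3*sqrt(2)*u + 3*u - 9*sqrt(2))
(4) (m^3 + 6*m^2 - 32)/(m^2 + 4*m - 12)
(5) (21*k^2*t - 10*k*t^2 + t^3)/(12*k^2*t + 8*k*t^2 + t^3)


(1) = (2*x^2 + 3*x + 1)/(2*x^2 - 14*x + 24)
(2) = (v - 3*I)/(v - I)
(3) = (u^2 + u*(-7*sqrt(2) - 5) + 35*sqrt(2))/(u + 3)
(4) = (m^2 + 8*m + 16)/(m + 6)
(5) = (21*k^2 - 10*k*t + t^2)/(12*k^2 + 8*k*t + t^2)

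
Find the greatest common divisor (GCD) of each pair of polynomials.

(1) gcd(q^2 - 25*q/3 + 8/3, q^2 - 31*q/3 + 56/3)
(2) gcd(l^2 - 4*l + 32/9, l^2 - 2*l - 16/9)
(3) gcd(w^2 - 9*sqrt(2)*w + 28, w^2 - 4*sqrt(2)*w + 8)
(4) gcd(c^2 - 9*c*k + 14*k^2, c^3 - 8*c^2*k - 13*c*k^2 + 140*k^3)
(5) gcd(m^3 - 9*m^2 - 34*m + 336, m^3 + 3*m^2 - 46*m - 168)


(1) = gcd((q - 8)*(q - 1/3), (q - 8)*(q - 7/3)) = q - 8
(2) = gcd((l - 8/3)*(l - 4/3), (l - 8/3)*(l + 2/3)) = l - 8/3
(3) = gcd((w - 7*sqrt(2))*(w - 2*sqrt(2)), (w - 2*sqrt(2))^2) = w - 2*sqrt(2)
(4) = c - 7*k
(5) = m^2 - m - 42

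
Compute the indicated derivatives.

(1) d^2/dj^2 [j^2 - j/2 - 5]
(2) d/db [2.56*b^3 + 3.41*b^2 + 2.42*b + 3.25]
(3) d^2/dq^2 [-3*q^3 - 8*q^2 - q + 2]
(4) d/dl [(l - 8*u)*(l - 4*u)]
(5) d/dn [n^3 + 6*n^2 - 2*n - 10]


(1) = 2
(2) = 7.68*b^2 + 6.82*b + 2.42
(3) = -18*q - 16
(4) = 2*l - 12*u
(5) = 3*n^2 + 12*n - 2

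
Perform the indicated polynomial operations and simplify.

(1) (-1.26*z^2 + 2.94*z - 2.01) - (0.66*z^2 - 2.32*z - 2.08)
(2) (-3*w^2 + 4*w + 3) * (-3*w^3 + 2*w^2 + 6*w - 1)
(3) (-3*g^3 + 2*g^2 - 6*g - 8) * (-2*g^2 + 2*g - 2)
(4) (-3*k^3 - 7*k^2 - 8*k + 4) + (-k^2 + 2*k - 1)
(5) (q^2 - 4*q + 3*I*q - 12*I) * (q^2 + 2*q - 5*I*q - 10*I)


(1) = -1.92*z^2 + 5.26*z + 0.07
(2) = 9*w^5 - 18*w^4 - 19*w^3 + 33*w^2 + 14*w - 3
(3) = 6*g^5 - 10*g^4 + 22*g^3 - 4*g + 16
(4) = -3*k^3 - 8*k^2 - 6*k + 3
(5) = q^4 - 2*q^3 - 2*I*q^3 + 7*q^2 + 4*I*q^2 - 30*q + 16*I*q - 120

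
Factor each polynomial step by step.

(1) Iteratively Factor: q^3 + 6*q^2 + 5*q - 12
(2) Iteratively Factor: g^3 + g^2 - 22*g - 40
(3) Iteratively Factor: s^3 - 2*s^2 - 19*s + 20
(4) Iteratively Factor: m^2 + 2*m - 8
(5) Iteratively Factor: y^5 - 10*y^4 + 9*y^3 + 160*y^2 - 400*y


(1) = (q - 1)*(q^2 + 7*q + 12) = (q - 1)*(q + 3)*(q + 4)
(2) = (g + 4)*(g^2 - 3*g - 10) = (g + 2)*(g + 4)*(g - 5)
(3) = (s - 1)*(s^2 - s - 20) = (s - 1)*(s + 4)*(s - 5)
(4) = (m - 2)*(m + 4)
(5) = (y)*(y^4 - 10*y^3 + 9*y^2 + 160*y - 400) = y*(y + 4)*(y^3 - 14*y^2 + 65*y - 100) = y*(y - 5)*(y + 4)*(y^2 - 9*y + 20) = y*(y - 5)*(y - 4)*(y + 4)*(y - 5)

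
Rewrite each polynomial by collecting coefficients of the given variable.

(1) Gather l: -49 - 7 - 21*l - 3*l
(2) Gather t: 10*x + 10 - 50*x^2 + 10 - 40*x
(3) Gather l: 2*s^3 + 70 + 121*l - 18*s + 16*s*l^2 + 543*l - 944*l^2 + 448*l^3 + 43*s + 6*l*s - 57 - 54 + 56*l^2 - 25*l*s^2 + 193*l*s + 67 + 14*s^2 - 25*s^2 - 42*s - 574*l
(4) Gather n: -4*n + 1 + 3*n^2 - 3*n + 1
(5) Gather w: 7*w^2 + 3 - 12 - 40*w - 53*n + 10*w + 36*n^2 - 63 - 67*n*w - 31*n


(1) = -24*l - 56
(2) = -50*x^2 - 30*x + 20
(3) = 448*l^3 + l^2*(16*s - 888) + l*(-25*s^2 + 199*s + 90) + 2*s^3 - 11*s^2 - 17*s + 26
(4) = 3*n^2 - 7*n + 2
(5) = 36*n^2 - 84*n + 7*w^2 + w*(-67*n - 30) - 72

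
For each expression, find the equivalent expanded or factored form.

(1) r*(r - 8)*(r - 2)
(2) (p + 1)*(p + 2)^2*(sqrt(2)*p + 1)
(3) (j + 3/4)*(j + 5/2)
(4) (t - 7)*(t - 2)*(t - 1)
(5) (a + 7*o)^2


(1) = r^3 - 10*r^2 + 16*r
(2) = sqrt(2)*p^4 + p^3 + 5*sqrt(2)*p^3 + 5*p^2 + 8*sqrt(2)*p^2 + 4*sqrt(2)*p + 8*p + 4
(3) = j^2 + 13*j/4 + 15/8
(4) = t^3 - 10*t^2 + 23*t - 14
(5) = a^2 + 14*a*o + 49*o^2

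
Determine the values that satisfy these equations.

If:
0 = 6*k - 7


Then:
k = 7/6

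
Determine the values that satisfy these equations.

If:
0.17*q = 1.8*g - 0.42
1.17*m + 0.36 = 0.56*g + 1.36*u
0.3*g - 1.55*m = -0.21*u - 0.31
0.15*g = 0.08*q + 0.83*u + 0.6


Then:
g = -1.74
m = -0.00
q = -20.91
u = 0.98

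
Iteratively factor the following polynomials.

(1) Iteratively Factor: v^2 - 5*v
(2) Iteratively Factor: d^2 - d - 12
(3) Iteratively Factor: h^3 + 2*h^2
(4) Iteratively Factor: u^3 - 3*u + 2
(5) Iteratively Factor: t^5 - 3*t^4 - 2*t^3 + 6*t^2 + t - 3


(1) = (v)*(v - 5)
(2) = (d + 3)*(d - 4)
(3) = (h)*(h^2 + 2*h) = h*(h + 2)*(h)
(4) = (u - 1)*(u^2 + u - 2) = (u - 1)*(u + 2)*(u - 1)
(5) = (t + 1)*(t^4 - 4*t^3 + 2*t^2 + 4*t - 3) = (t - 1)*(t + 1)*(t^3 - 3*t^2 - t + 3) = (t - 1)*(t + 1)^2*(t^2 - 4*t + 3) = (t - 3)*(t - 1)*(t + 1)^2*(t - 1)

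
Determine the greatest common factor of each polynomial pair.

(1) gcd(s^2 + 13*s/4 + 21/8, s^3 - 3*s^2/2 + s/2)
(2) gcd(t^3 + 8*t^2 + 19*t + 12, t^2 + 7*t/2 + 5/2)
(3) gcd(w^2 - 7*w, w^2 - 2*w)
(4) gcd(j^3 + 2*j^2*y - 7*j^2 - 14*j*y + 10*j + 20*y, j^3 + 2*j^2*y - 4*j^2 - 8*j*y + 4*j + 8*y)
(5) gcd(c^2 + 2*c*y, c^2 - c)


(1) = gcd((s + 3/2)*(s + 7/4), s*(s - 1)*(s - 1/2)) = 1
(2) = t + 1
(3) = gcd(w*(w - 7), w*(w - 2)) = w
(4) = j^2 + 2*j*y - 2*j - 4*y
(5) = c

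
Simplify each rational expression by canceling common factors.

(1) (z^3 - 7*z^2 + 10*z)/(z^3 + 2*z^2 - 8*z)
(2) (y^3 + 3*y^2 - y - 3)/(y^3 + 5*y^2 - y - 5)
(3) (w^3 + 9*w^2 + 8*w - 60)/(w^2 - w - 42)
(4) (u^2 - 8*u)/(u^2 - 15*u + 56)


(1) = (z - 5)/(z + 4)
(2) = (y + 3)/(y + 5)
(3) = (w^2 + 3*w - 10)/(w - 7)
(4) = u/(u - 7)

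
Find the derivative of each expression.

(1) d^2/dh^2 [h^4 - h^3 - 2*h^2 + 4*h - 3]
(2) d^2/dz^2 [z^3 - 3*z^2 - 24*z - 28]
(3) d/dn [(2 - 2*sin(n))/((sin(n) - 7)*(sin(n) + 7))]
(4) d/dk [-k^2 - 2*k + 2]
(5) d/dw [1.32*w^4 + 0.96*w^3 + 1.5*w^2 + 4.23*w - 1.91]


(1) = 12*h^2 - 6*h - 4
(2) = 6*z - 6
(3) = 2*(sin(n)^2 - 2*sin(n) + 49)*cos(n)/((sin(n) - 7)^2*(sin(n) + 7)^2)
(4) = -2*k - 2
(5) = 5.28*w^3 + 2.88*w^2 + 3.0*w + 4.23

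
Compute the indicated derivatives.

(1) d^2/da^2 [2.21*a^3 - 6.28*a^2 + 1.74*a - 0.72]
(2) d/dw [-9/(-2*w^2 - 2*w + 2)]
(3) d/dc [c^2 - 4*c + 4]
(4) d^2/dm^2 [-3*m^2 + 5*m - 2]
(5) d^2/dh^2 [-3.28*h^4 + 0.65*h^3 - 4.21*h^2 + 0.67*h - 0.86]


(1) = 13.26*a - 12.56
(2) = 9*(-2*w - 1)/(2*(w^2 + w - 1)^2)
(3) = 2*c - 4
(4) = -6
(5) = -39.36*h^2 + 3.9*h - 8.42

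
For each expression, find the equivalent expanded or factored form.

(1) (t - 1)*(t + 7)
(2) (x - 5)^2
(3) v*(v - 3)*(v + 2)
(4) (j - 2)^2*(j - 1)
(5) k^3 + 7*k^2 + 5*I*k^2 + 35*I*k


(1) = t^2 + 6*t - 7
(2) = x^2 - 10*x + 25
(3) = v^3 - v^2 - 6*v
(4) = j^3 - 5*j^2 + 8*j - 4
(5) = k*(k + 7)*(k + 5*I)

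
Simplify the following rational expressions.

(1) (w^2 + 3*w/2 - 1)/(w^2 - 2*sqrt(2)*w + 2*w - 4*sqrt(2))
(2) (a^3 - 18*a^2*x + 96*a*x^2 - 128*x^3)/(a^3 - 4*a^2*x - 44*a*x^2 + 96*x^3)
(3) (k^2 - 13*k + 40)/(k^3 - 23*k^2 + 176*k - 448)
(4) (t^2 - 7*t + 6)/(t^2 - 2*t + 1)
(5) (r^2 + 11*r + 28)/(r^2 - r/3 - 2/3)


(1) = (2*w - 1)/(2*w - 4*sqrt(2))
(2) = (a - 8*x)/(a + 6*x)
(3) = (k - 5)/(k^2 - 15*k + 56)
(4) = (t - 6)/(t - 1)
(5) = (3*r^2 + 33*r + 84)/(3*r^2 - r - 2)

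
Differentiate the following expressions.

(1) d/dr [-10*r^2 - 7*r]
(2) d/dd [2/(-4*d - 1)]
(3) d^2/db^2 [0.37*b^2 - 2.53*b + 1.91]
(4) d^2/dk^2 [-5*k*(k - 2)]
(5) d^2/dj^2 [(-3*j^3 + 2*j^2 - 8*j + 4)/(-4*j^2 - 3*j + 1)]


(1) = -20*r - 7
(2) = 8/(4*d + 1)^2
(3) = 0.740000000000000
(4) = -10
(5) = 2*(191*j^3 - 243*j^2 - 39*j - 30)/(64*j^6 + 144*j^5 + 60*j^4 - 45*j^3 - 15*j^2 + 9*j - 1)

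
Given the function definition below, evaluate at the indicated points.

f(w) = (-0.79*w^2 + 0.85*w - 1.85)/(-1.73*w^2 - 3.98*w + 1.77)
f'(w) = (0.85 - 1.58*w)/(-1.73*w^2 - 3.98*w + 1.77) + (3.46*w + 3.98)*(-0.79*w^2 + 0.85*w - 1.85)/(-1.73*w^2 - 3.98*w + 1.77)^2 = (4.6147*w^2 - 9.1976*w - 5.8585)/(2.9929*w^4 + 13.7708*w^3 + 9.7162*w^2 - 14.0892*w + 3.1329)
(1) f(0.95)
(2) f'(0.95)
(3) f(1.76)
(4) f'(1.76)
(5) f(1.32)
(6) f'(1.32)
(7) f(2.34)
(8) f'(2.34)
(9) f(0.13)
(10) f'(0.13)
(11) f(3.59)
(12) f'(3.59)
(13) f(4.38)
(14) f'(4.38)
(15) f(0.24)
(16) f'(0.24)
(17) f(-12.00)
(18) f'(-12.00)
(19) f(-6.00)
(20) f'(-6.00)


(1) = 0.49
(2) = -0.82
(3) = 0.26
(4) = -0.07
(5) = 0.32
(6) = -0.24
(7) = 0.25
(8) = -0.01
(9) = -1.43
(10) = -4.66
(11) = 0.26
(12) = 0.02
(13) = 0.27
(14) = 0.02
(15) = -2.37
(16) = -15.25
(17) = 0.63
(18) = 0.02
(19) = 0.97
(20) = 0.16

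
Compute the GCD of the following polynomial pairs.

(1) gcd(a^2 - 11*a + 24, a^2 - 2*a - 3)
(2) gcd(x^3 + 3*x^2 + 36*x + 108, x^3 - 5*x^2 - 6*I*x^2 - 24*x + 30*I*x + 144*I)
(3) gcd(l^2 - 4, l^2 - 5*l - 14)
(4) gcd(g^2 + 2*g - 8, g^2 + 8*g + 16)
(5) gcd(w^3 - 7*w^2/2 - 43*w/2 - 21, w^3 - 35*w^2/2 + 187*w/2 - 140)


(1) = a - 3
(2) = x^2 + x*(3 - 6*I) - 18*I
(3) = l + 2
(4) = g + 4
(5) = w - 7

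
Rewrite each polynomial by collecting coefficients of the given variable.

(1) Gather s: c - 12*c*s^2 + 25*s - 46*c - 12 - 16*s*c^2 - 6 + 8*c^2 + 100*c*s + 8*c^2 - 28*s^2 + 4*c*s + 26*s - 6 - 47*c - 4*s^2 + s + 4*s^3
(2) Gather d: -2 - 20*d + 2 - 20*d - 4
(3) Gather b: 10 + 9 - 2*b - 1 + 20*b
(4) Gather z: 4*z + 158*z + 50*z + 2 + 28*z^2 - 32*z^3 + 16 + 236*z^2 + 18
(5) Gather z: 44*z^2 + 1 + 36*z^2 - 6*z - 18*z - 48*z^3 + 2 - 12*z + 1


(1) = 16*c^2 - 92*c + 4*s^3 + s^2*(-12*c - 32) + s*(-16*c^2 + 104*c + 52) - 24
(2) = -40*d - 4
(3) = 18*b + 18
(4) = -32*z^3 + 264*z^2 + 212*z + 36
(5) = -48*z^3 + 80*z^2 - 36*z + 4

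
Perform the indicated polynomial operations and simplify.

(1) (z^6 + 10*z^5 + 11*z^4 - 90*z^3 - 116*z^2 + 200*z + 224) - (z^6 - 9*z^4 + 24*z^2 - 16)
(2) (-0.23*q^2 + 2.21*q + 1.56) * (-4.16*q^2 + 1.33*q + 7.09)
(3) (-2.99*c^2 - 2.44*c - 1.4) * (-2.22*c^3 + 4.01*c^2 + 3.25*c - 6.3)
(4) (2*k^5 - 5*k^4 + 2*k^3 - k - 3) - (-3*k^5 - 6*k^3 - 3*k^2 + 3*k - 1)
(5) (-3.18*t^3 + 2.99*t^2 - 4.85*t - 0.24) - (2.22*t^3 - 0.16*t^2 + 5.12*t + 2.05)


(1) = 10*z^5 + 20*z^4 - 90*z^3 - 140*z^2 + 200*z + 240
(2) = 0.9568*q^4 - 9.4995*q^3 - 5.181*q^2 + 17.7437*q + 11.0604
(3) = 6.6378*c^5 - 6.5731*c^4 - 16.3939*c^3 + 5.293*c^2 + 10.822*c + 8.82
(4) = 5*k^5 - 5*k^4 + 8*k^3 + 3*k^2 - 4*k - 2
(5) = -5.4*t^3 + 3.15*t^2 - 9.97*t - 2.29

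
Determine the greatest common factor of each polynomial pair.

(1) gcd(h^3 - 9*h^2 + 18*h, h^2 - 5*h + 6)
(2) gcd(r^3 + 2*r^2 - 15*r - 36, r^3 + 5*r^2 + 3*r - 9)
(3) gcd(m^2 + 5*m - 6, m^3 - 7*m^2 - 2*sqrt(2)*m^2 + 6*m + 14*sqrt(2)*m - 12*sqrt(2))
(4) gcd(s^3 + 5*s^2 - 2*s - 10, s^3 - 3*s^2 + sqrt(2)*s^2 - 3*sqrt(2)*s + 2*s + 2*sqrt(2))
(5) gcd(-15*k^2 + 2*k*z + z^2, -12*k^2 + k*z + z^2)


(1) = h - 3
(2) = gcd((r - 4)*(r + 3)^2, (r - 1)*(r + 3)^2) = r^2 + 6*r + 9
(3) = gcd((m - 1)*(m + 6), (m - 6)*(m - 1)*(m - 2*sqrt(2))) = m - 1
(4) = s + sqrt(2)
(5) = gcd((-3*k + z)*(5*k + z), (-3*k + z)*(4*k + z)) = -3*k + z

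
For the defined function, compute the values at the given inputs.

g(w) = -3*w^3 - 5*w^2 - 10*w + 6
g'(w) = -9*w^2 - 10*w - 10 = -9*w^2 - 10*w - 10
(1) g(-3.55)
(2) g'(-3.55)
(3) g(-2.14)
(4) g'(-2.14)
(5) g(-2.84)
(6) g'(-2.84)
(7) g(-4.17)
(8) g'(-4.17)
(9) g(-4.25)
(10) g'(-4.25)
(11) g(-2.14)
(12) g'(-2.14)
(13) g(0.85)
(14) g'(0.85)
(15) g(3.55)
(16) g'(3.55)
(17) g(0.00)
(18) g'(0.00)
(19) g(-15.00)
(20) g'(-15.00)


(1) = 112.70
(2) = -87.92
(3) = 33.90
(4) = -29.82
(5) = 62.79
(6) = -54.19
(7) = 178.29
(8) = -124.80
(9) = 188.48
(10) = -130.06
(11) = 33.90
(12) = -29.82
(13) = -7.95
(14) = -25.00
(15) = -226.73
(16) = -158.92
(17) = 6.00
(18) = -10.00
(19) = 9156.00
(20) = -1885.00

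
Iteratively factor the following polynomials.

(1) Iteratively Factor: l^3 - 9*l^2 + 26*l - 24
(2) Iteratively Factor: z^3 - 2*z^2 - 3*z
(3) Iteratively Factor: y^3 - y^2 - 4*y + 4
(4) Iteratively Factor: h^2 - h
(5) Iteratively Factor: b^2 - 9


(1) = (l - 3)*(l^2 - 6*l + 8) = (l - 4)*(l - 3)*(l - 2)
(2) = (z + 1)*(z^2 - 3*z) = z*(z + 1)*(z - 3)
(3) = (y - 1)*(y^2 - 4) = (y - 1)*(y + 2)*(y - 2)
(4) = (h - 1)*(h)
(5) = (b - 3)*(b + 3)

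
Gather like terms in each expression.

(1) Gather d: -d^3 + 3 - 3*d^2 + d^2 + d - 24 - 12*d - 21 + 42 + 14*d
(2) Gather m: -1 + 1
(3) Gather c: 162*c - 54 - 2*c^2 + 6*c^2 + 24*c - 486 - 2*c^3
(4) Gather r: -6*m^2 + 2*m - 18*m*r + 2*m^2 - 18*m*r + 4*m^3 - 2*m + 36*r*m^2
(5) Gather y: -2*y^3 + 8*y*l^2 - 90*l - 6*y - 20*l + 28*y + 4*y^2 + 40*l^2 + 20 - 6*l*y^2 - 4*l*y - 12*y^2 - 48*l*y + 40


(1) = -d^3 - 2*d^2 + 3*d
(2) = 0
(3) = -2*c^3 + 4*c^2 + 186*c - 540
(4) = 4*m^3 - 4*m^2 + r*(36*m^2 - 36*m)
(5) = 40*l^2 - 110*l - 2*y^3 + y^2*(-6*l - 8) + y*(8*l^2 - 52*l + 22) + 60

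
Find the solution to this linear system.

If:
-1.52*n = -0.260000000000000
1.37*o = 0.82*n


Then:
n = 0.17
o = 0.10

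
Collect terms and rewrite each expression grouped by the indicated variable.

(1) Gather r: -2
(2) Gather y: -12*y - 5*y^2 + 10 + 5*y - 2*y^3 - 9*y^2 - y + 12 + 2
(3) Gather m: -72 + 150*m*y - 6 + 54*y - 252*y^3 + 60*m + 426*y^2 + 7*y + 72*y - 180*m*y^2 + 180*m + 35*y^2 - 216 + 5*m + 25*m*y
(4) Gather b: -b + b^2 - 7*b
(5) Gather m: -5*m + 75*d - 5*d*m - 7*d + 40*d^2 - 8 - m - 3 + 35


(1) = -2
(2) = -2*y^3 - 14*y^2 - 8*y + 24
(3) = m*(-180*y^2 + 175*y + 245) - 252*y^3 + 461*y^2 + 133*y - 294
(4) = b^2 - 8*b
(5) = 40*d^2 + 68*d + m*(-5*d - 6) + 24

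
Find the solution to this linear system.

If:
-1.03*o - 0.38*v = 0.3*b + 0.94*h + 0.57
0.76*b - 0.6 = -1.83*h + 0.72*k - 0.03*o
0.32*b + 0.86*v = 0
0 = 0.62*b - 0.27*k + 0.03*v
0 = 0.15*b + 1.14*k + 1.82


Then:
b = -0.67
h = 0.02
k = -1.51
o = -0.47
v = 0.25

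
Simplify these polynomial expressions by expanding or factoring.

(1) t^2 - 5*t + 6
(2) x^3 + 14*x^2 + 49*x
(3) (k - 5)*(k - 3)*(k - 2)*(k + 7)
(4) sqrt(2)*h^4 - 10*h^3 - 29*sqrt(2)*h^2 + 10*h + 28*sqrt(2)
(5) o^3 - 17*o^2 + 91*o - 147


(1) = (t - 3)*(t - 2)
(2) = x*(x + 7)^2
(3) = k^4 - 3*k^3 - 39*k^2 + 187*k - 210
(4) = (h - 1)*(h - 7*sqrt(2))*(h + 2*sqrt(2))*(sqrt(2)*h + sqrt(2))
(5) = (o - 7)^2*(o - 3)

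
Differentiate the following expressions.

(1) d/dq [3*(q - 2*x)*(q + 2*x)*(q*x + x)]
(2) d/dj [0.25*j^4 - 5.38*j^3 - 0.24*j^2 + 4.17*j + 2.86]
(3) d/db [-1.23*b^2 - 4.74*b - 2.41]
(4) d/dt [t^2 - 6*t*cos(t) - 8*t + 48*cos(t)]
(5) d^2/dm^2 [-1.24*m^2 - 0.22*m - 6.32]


(1) = 3*x*(3*q^2 + 2*q - 4*x^2)
(2) = 1.0*j^3 - 16.14*j^2 - 0.48*j + 4.17
(3) = -2.46*b - 4.74
(4) = 6*t*sin(t) + 2*t - 48*sin(t) - 6*cos(t) - 8
(5) = -2.48000000000000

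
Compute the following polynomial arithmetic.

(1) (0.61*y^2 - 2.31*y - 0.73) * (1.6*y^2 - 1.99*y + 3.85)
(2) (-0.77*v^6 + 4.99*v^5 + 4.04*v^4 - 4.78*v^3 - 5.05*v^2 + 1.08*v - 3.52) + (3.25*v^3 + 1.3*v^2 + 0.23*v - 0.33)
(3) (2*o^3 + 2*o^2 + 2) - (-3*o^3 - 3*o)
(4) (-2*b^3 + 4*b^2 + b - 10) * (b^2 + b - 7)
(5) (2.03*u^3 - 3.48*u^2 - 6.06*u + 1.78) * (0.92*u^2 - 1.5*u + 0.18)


(1) = 0.976*y^4 - 4.9099*y^3 + 5.7774*y^2 - 7.4408*y - 2.8105
(2) = -0.77*v^6 + 4.99*v^5 + 4.04*v^4 - 1.53*v^3 - 3.75*v^2 + 1.31*v - 3.85
(3) = 5*o^3 + 2*o^2 + 3*o + 2
(4) = -2*b^5 + 2*b^4 + 19*b^3 - 37*b^2 - 17*b + 70
(5) = 1.8676*u^5 - 6.2466*u^4 + 0.0102*u^3 + 10.1012*u^2 - 3.7608*u + 0.3204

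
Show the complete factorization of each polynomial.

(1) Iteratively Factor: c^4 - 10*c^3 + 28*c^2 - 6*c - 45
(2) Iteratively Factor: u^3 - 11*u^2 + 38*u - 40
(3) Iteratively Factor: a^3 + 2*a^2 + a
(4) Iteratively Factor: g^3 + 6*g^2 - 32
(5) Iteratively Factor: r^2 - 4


(1) = (c - 5)*(c^3 - 5*c^2 + 3*c + 9) = (c - 5)*(c + 1)*(c^2 - 6*c + 9) = (c - 5)*(c - 3)*(c + 1)*(c - 3)
(2) = (u - 2)*(u^2 - 9*u + 20) = (u - 5)*(u - 2)*(u - 4)
(3) = (a)*(a^2 + 2*a + 1) = a*(a + 1)*(a + 1)
(4) = (g - 2)*(g^2 + 8*g + 16) = (g - 2)*(g + 4)*(g + 4)
(5) = (r - 2)*(r + 2)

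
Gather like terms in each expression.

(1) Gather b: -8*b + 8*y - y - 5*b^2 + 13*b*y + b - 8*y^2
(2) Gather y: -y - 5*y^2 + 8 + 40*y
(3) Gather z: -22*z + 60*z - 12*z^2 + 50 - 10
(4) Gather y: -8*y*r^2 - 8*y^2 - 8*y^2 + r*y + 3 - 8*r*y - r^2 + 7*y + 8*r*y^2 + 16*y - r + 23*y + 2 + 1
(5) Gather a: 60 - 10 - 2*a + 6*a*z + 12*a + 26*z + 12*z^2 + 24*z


(1) = -5*b^2 + b*(13*y - 7) - 8*y^2 + 7*y
(2) = -5*y^2 + 39*y + 8
(3) = -12*z^2 + 38*z + 40
(4) = -r^2 - r + y^2*(8*r - 16) + y*(-8*r^2 - 7*r + 46) + 6
(5) = a*(6*z + 10) + 12*z^2 + 50*z + 50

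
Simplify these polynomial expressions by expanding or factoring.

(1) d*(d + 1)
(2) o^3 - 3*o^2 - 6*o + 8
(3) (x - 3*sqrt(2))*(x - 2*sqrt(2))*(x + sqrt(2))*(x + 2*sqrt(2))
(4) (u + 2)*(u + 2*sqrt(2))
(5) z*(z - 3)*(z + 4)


(1) = d^2 + d
(2) = (o - 4)*(o - 1)*(o + 2)
(3) = x^4 - 2*sqrt(2)*x^3 - 14*x^2 + 16*sqrt(2)*x + 48
(4) = u^2 + 2*u + 2*sqrt(2)*u + 4*sqrt(2)
(5) = z^3 + z^2 - 12*z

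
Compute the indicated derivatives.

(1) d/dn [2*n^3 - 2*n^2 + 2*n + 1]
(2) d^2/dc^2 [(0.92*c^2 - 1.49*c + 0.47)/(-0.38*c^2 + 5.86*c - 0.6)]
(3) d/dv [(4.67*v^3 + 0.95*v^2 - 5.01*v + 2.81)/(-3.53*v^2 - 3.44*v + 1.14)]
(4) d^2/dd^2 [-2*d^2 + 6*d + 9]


(1) = 6*n^2 - 4*n + 2
(2) = (-3.667*c^3 + 0.851352*c^2 + 4.241256*c - 22.249624)/(0.054872*c^6 - 2.538552*c^5 + 39.407064*c^4 - 209.246536*c^3 + 62.22168*c^2 - 6.3288*c + 0.216)
(3) = (-16.4851*v^4 - 32.1296*v^3 - 4.9819*v^2 + 22.0046*v + 3.955)/(12.4609*v^4 + 24.2864*v^3 + 3.7852*v^2 - 7.8432*v + 1.2996)
(4) = -4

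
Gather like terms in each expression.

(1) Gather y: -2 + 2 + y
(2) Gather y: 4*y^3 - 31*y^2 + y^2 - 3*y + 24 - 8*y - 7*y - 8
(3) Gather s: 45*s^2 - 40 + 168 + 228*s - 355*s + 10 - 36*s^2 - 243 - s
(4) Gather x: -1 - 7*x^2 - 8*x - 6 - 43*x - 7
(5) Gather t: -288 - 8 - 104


(1) = y
(2) = 4*y^3 - 30*y^2 - 18*y + 16
(3) = 9*s^2 - 128*s - 105
(4) = -7*x^2 - 51*x - 14
(5) = -400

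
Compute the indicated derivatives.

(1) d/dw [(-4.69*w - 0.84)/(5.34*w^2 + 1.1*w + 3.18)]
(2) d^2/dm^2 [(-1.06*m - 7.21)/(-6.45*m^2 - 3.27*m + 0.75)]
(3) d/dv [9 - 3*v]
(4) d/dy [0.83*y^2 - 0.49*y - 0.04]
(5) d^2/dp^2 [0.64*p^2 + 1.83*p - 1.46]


(1) = (25.0446*w^2 + 8.9712*w - 13.9902)/(28.5156*w^4 + 11.748*w^3 + 35.1724*w^2 + 6.996*w + 10.1124)
(2) = ((1.06*m + 7.21)*(12.9*m + 3.27)*(25.8*m + 6.54) - (41.022*m + 99.9414)*(6.45*m^2 + 3.27*m - 0.75))/(6.45*m^2 + 3.27*m - 0.75)^3
(3) = -3
(4) = 1.66*y - 0.49
(5) = 1.28000000000000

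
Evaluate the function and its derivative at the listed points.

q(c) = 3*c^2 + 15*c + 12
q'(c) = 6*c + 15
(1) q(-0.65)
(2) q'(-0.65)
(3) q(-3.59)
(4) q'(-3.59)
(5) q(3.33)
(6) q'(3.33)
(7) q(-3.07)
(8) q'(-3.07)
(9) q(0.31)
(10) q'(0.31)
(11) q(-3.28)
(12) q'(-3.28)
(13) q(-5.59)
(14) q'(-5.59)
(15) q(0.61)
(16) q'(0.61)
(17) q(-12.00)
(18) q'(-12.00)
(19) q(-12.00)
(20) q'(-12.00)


(1) = 3.52
(2) = 11.10
(3) = -3.19
(4) = -6.54
(5) = 95.22
(6) = 34.98
(7) = -5.78
(8) = -3.42
(9) = 16.94
(10) = 16.86
(11) = -4.92
(12) = -4.68
(13) = 21.89
(14) = -18.54
(15) = 22.27
(16) = 18.66
(17) = 264.00
(18) = -57.00
(19) = 264.00
(20) = -57.00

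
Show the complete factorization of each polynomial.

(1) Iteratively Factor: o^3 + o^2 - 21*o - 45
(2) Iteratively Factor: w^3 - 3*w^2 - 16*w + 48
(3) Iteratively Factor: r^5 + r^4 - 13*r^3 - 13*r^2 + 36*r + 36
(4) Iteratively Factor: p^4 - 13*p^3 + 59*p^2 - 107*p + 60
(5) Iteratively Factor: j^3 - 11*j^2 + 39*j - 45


(1) = (o + 3)*(o^2 - 2*o - 15) = (o - 5)*(o + 3)*(o + 3)
(2) = (w + 4)*(w^2 - 7*w + 12) = (w - 3)*(w + 4)*(w - 4)
(3) = (r + 1)*(r^4 - 13*r^2 + 36) = (r + 1)*(r + 3)*(r^3 - 3*r^2 - 4*r + 12) = (r + 1)*(r + 2)*(r + 3)*(r^2 - 5*r + 6) = (r - 3)*(r + 1)*(r + 2)*(r + 3)*(r - 2)
(4) = (p - 1)*(p^3 - 12*p^2 + 47*p - 60) = (p - 5)*(p - 1)*(p^2 - 7*p + 12) = (p - 5)*(p - 3)*(p - 1)*(p - 4)
(5) = (j - 3)*(j^2 - 8*j + 15) = (j - 5)*(j - 3)*(j - 3)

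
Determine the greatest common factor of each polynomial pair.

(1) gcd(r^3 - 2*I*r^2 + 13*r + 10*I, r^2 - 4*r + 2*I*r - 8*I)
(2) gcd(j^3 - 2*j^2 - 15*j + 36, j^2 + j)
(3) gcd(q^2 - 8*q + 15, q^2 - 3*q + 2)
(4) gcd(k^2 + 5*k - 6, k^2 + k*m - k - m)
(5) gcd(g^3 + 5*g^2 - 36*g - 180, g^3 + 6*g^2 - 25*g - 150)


(1) = gcd((r - 5*I)*(r + I)*(r + 2*I), (r - 4)*(r + 2*I)) = r + 2*I
(2) = 1
(3) = 1
(4) = gcd((k - 1)*(k + 6), (k - 1)*(k + m)) = k - 1
(5) = g^2 + 11*g + 30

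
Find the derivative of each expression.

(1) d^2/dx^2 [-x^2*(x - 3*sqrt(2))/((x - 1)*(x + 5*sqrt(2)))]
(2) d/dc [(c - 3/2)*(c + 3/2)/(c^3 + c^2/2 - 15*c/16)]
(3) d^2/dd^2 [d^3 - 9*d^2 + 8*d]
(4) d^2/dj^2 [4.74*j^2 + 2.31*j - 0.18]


(1) = 2*(-81*x^3 + 8*sqrt(2)*x^3 - 15*sqrt(2)*x^2 + 240*x^2 - 150*x + 150*sqrt(2))/(x^6 - 3*x^5 + 15*sqrt(2)*x^5 - 45*sqrt(2)*x^4 + 153*x^4 - 451*x^3 + 295*sqrt(2)*x^3 - 765*sqrt(2)*x^2 + 450*x^2 - 150*x + 750*sqrt(2)*x - 250*sqrt(2))
(2) = 4*(-64*c^4 + 372*c^2 + 144*c - 135)/(c^2*(256*c^4 + 256*c^3 - 416*c^2 - 240*c + 225))
(3) = 6*d - 18
(4) = 9.48000000000000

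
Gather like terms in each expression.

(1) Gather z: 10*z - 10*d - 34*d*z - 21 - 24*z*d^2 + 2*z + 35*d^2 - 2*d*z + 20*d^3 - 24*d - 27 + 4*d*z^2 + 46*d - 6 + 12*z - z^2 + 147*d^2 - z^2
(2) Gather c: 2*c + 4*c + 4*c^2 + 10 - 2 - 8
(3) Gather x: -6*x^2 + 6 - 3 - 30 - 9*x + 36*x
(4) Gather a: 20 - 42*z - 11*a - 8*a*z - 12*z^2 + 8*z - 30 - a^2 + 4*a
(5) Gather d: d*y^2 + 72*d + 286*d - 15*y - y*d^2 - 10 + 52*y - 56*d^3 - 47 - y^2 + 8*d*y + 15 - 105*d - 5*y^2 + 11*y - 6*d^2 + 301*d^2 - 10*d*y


(1) = 20*d^3 + 182*d^2 + 12*d + z^2*(4*d - 2) + z*(-24*d^2 - 36*d + 24) - 54
(2) = 4*c^2 + 6*c
(3) = -6*x^2 + 27*x - 27
(4) = -a^2 + a*(-8*z - 7) - 12*z^2 - 34*z - 10
(5) = -56*d^3 + d^2*(295 - y) + d*(y^2 - 2*y + 253) - 6*y^2 + 48*y - 42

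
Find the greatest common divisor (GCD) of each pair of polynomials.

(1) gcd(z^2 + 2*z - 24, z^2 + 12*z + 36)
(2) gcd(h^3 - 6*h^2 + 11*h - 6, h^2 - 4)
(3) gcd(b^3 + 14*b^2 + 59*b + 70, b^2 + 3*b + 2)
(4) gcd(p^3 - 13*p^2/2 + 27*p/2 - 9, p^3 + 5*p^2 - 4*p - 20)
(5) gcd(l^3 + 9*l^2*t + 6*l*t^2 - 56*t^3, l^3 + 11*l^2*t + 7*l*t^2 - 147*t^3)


(1) = gcd((z - 4)*(z + 6), (z + 6)^2) = z + 6
(2) = h - 2
(3) = gcd((b + 2)*(b + 5)*(b + 7), (b + 1)*(b + 2)) = b + 2
(4) = gcd((p - 3)*(p - 2)*(p - 3/2), (p - 2)*(p + 2)*(p + 5)) = p - 2
(5) = l + 7*t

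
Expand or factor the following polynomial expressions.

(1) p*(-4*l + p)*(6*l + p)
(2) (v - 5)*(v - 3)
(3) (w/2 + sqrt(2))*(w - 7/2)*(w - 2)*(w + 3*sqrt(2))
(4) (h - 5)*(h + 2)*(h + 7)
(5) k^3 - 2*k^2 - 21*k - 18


(1) = -24*l^2*p + 2*l*p^2 + p^3
(2) = v^2 - 8*v + 15
(3) = w^4/2 - 11*w^3/4 + 5*sqrt(2)*w^3/2 - 55*sqrt(2)*w^2/4 + 19*w^2/2 - 33*w + 35*sqrt(2)*w/2 + 42
(4) = h^3 + 4*h^2 - 31*h - 70
(5) = (k - 6)*(k + 1)*(k + 3)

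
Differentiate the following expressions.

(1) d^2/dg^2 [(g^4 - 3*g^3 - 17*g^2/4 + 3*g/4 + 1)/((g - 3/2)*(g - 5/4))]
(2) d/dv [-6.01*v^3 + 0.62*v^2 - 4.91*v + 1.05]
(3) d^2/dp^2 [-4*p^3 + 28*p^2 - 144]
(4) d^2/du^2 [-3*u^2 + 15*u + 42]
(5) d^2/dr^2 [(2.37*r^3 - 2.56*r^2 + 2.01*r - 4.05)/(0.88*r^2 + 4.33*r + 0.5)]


(1) = 4*(256*g^6 - 2112*g^5 + 7248*g^4 - 17728*g^3 + 24168*g^2 - 11292*g - 1379)/(512*g^6 - 4224*g^5 + 14496*g^4 - 26488*g^3 + 27180*g^2 - 14850*g + 3375)
(2) = -18.03*v^2 + 1.24*v - 4.91
(3) = 56 - 24*p
(4) = -6
(5) = (109.406522*r^3 + 18.72678*r^2 - 94.34412*r - 158.28539)/(0.681472*r^6 + 10.059456*r^5 + 50.658696*r^4 + 92.613937*r^3 + 28.78335*r^2 + 3.2475*r + 0.125)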